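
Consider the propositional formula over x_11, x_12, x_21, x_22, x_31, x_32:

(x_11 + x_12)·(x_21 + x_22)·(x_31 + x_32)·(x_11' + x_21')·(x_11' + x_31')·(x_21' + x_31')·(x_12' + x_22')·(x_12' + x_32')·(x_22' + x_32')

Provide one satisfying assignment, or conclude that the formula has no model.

UNSATISFIABLE

Case x_11 = 1:
Unit clause (x_21') forces x_21 = 0.
Unit clause (x_22) forces x_22 = 1.
Unit clause (x_31') forces x_31 = 0.
Unit clause (x_32) forces x_32 = 1.
Now (x_32') is unsatisfied and unit — conflict.
So x_11 must be the other value — set x_11 = 0.
Unit clause (x_12) forces x_12 = 1.
Unit clause (x_22') forces x_22 = 0.
Unit clause (x_21) forces x_21 = 1.
Unit clause (x_31') forces x_31 = 0.
Unit clause (x_32) forces x_32 = 1.
Now (x_32') is unsatisfied and unit — conflict.
Neither x_11 = 1 nor x_11 = 0 works.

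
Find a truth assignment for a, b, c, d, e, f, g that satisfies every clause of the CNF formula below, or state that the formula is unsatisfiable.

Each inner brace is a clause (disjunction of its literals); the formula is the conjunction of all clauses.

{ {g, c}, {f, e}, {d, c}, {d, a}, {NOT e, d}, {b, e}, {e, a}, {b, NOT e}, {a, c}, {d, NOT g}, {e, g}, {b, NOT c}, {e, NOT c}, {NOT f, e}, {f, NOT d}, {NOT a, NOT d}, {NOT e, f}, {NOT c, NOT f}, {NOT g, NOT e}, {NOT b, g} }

UNSATISFIABLE

Suppose g = true.
The clause (d) is unit, so d = true.
The clause (f) is unit, so f = true.
The clause (e) is unit, so e = true.
That conflicts with the unit clause (NOT e).
So g must be the other value — set g = false.
The clause (c) is unit, so c = true.
The clause (e) is unit, so e = true.
The clause (d) is unit, so d = true.
The clause (b) is unit, so b = true.
That conflicts with the unit clause (NOT b).
Neither g = true nor g = false works.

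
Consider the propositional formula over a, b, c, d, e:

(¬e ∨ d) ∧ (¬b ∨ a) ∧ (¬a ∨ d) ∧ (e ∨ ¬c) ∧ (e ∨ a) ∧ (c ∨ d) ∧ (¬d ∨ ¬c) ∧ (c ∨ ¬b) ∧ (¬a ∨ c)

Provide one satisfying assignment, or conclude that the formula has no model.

a ↦ False, b ↦ False, c ↦ False, d ↦ True, e ↦ True

Try e = True.
Unit clause (d) forces d = True.
Unit clause (¬c) forces c = False.
Unit clause (¬b) forces b = False.
Unit clause (¬a) forces a = False.
This assignment satisfies each clause.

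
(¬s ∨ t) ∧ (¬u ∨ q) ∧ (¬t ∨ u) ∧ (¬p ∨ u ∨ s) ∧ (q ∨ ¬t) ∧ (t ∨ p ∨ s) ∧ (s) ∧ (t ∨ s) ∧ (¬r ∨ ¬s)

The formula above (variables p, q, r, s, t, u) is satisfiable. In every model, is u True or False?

True

Suppose u = False.
Unit clause (¬t) forces t = False.
Unit clause (¬s) forces s = False.
Now (s) is unsatisfied and unit — conflict.
So every satisfying assignment has u = True.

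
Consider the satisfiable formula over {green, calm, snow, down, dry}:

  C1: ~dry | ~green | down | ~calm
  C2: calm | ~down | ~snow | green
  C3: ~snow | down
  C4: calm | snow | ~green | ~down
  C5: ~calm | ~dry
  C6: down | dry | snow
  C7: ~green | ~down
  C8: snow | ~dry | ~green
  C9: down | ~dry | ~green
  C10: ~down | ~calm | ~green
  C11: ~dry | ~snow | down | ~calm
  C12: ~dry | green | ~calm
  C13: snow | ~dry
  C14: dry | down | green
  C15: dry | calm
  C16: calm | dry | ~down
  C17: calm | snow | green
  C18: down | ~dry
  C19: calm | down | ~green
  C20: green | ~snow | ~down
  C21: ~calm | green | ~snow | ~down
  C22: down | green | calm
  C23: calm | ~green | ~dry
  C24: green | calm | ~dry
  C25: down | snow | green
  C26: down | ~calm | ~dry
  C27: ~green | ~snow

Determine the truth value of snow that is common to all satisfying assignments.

Suppose snow = 1.
The clause (down) is unit, so down = 1.
The clause (~green) is unit, so green = 0.
But (green) is also a unit clause — contradiction.
So every satisfying assignment has snow = False.

False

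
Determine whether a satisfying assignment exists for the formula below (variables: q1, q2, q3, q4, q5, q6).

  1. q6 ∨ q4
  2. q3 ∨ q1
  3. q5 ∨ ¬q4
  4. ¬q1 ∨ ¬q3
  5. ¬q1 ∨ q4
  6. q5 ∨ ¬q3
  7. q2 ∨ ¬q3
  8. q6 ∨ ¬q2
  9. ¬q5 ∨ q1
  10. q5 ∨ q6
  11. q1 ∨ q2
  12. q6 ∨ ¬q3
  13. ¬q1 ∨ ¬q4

Unsatisfiable

Branch on q6: set q6 = True.
Branch on q3: set q3 = True.
From the singleton clause (¬q1), q1 = False.
From the singleton clause (q5), q5 = True.
But (¬q5) is also a unit clause — contradiction.
Undo q3 and try q3 = False.
From the singleton clause (q1), q1 = True.
From the singleton clause (q4), q4 = True.
But (¬q4) is also a unit clause — contradiction.
Either choice for q3 ends in contradiction.
Undo q6 and try q6 = False.
From the singleton clause (q4), q4 = True.
From the singleton clause (q5), q5 = True.
From the singleton clause (¬q2), q2 = False.
From the singleton clause (¬q3), q3 = False.
From the singleton clause (q1), q1 = True.
But (¬q1) is also a unit clause — contradiction.
Either choice for q6 ends in contradiction.
No assignment satisfies every clause.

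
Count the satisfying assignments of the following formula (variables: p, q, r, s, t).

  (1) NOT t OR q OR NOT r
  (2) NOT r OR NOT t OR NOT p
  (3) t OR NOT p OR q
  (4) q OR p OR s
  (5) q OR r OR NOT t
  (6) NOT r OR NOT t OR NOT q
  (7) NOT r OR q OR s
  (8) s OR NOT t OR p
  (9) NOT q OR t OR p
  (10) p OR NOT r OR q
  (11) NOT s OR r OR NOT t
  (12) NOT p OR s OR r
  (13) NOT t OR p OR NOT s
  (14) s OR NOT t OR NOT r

4

There are 2^5 = 32 truth assignments over (p, q, r, s, t).
Split on q. With q = true, the clauses containing q are satisfied and NOT q drops from the rest; 3 of the 2^4 = 16 assignments to the other variables satisfy what remains.
With q = false, by the same count on the reduced clause set, 1 assignment works.
Total: 3 + 1 = 4.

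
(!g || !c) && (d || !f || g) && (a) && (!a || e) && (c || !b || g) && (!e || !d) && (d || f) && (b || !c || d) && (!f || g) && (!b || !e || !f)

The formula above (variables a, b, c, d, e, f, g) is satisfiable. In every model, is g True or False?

Suppose g = false.
(a) alone gives a = true.
(e) alone gives e = true.
(!d) alone gives d = false.
(!f) alone gives f = false.
Now (f) is unsatisfied and unit — conflict.
So every satisfying assignment has g = True.

True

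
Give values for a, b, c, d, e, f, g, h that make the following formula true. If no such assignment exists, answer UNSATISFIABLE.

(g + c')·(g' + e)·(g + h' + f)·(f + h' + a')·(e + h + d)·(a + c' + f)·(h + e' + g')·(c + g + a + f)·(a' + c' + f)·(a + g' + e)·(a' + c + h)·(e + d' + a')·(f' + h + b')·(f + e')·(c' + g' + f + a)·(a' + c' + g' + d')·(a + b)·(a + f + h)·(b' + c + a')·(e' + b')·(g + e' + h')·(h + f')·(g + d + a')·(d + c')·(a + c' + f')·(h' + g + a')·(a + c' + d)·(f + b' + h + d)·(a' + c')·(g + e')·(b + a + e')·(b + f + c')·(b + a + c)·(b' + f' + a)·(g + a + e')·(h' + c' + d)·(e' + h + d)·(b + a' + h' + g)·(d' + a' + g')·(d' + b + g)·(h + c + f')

Case g = 1:
(e) alone gives e = 1.
(h) alone gives h = 1.
(f) alone gives f = 1.
(b') alone gives b = 0.
(a) alone gives a = 1.
(c') alone gives c = 0.
(d') alone gives d = 0.
All clauses are satisfied.

a ↦ 1,  b ↦ 0,  c ↦ 0,  d ↦ 0,  e ↦ 1,  f ↦ 1,  g ↦ 1,  h ↦ 1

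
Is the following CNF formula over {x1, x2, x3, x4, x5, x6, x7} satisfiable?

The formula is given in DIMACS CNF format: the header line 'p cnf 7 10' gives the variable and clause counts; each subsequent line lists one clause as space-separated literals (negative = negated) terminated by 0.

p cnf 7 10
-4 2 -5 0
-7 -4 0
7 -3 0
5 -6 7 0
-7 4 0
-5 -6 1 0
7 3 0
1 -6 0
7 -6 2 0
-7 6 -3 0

Try x7 = False.
From the singleton clause (¬x3), x3 = False.
That conflicts with the unit clause (x3).
That branch fails; take x7 = True instead.
From the singleton clause (¬x4), x4 = False.
That conflicts with the unit clause (x4).
Neither x7 = True nor x7 = False works.
No assignment satisfies every clause.

Unsatisfiable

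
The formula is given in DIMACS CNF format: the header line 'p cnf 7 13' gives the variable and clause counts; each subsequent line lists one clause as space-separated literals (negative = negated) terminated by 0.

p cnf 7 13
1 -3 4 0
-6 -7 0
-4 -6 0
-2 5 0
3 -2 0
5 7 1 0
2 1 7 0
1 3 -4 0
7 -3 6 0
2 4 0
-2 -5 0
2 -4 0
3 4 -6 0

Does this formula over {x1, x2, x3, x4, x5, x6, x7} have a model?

Try x6 = False.
Try x2 = False.
From the singleton clause (x4), x4 = True.
Now (¬x4) is unsatisfied and unit — conflict.
Backtrack on x2: now try x2 = True.
From the singleton clause (x5), x5 = True.
Now (¬x5) is unsatisfied and unit — conflict.
Either choice for x2 ends in contradiction.
Backtrack on x6: now try x6 = True.
From the singleton clause (¬x7), x7 = False.
From the singleton clause (¬x4), x4 = False.
From the singleton clause (x2), x2 = True.
From the singleton clause (x5), x5 = True.
Now (¬x5) is unsatisfied and unit — conflict.
Either choice for x6 ends in contradiction.
No assignment satisfies every clause.

No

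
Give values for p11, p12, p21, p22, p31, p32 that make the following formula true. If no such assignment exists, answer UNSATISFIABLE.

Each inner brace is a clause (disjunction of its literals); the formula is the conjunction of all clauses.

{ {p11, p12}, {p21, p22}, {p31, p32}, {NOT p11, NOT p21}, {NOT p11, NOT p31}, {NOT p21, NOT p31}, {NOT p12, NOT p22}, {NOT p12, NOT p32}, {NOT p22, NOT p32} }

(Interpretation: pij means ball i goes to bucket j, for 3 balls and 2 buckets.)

Suppose p11 = true.
Unit clause (NOT p21) forces p21 = false.
Unit clause (p22) forces p22 = true.
Unit clause (NOT p31) forces p31 = false.
Unit clause (p32) forces p32 = true.
Now (NOT p32) is unsatisfied and unit — conflict.
That branch fails; take p11 = false instead.
Unit clause (p12) forces p12 = true.
Unit clause (NOT p22) forces p22 = false.
Unit clause (p21) forces p21 = true.
Unit clause (NOT p31) forces p31 = false.
Unit clause (p32) forces p32 = true.
Now (NOT p32) is unsatisfied and unit — conflict.
Neither p11 = true nor p11 = false works.

UNSATISFIABLE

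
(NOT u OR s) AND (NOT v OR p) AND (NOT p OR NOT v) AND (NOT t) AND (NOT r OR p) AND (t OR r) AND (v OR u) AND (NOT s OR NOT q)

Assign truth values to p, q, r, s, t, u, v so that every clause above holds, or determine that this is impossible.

(NOT t) alone gives t = false.
(r) alone gives r = true.
(p) alone gives p = true.
(NOT v) alone gives v = false.
(u) alone gives u = true.
(s) alone gives s = true.
(NOT q) alone gives q = false.
This assignment satisfies each clause.

p: true; q: false; r: true; s: true; t: false; u: true; v: false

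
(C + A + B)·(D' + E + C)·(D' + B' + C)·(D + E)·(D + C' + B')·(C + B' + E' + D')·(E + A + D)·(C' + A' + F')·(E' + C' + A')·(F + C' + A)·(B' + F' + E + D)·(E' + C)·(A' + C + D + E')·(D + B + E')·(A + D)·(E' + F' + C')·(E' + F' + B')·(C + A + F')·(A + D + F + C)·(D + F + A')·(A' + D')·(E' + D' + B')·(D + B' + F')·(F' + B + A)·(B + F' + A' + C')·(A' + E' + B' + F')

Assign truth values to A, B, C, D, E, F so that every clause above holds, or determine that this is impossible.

A: 0,  B: 1,  C: 1,  D: 1,  E: 0,  F: 1

Try D = 1.
The clause (A') is unit, so A = 0.
Try C = 1.
The clause (F) is unit, so F = 1.
The clause (E') is unit, so E = 0.
The clause (B) is unit, so B = 1.
All clauses are satisfied.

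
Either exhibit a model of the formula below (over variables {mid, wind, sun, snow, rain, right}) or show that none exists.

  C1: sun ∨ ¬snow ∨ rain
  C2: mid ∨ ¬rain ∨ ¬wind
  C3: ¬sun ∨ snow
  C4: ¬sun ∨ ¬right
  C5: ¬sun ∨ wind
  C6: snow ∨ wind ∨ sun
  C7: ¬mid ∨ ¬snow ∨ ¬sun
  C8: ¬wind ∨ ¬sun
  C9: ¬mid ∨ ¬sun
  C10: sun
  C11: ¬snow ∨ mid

From the singleton clause (sun), sun = True.
From the singleton clause (snow), snow = True.
From the singleton clause (¬right), right = False.
From the singleton clause (wind), wind = True.
That conflicts with the unit clause (¬wind).

UNSATISFIABLE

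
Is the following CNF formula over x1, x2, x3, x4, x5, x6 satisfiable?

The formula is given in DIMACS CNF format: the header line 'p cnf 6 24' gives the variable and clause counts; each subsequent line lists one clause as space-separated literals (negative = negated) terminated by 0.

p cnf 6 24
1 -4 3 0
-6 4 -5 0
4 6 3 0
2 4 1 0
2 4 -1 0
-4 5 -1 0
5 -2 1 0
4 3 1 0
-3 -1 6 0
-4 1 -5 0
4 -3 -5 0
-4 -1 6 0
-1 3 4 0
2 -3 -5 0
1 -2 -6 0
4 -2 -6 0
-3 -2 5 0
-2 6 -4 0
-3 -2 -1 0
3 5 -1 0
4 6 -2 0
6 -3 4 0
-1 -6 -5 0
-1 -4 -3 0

Yes

Try x1 = False.
Try x4 = True.
(x3) alone gives x3 = True.
(¬x5) alone gives x5 = False.
(¬x2) alone gives x2 = False.
Every clause is now satisfied; x6 is unconstrained.
A satisfying assignment: x1: False,  x2: False,  x3: True,  x4: True,  x5: False,  x6: False.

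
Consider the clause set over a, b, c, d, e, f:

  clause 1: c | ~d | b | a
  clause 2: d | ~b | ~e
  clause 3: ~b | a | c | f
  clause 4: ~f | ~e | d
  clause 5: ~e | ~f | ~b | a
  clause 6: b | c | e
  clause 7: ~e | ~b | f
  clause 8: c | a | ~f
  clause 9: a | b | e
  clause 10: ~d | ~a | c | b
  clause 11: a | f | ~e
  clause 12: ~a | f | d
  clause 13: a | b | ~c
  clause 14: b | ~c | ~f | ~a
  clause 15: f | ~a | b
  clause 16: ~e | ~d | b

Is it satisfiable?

Suppose d = 1.
Suppose e = 0.
Suppose b = 1.
Suppose a = 1.
All clauses hold; c, f can take either value.
A satisfying assignment: a ↦ 1; b ↦ 1; c ↦ 0; d ↦ 1; e ↦ 0; f ↦ 1.

Yes, satisfiable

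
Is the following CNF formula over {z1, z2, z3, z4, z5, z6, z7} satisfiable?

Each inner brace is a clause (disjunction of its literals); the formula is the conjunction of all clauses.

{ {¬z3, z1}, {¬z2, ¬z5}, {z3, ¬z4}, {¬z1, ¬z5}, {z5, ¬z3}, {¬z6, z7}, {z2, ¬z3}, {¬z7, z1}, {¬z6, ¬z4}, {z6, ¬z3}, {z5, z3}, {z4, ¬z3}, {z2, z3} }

Unsatisfiable

Branch on z3: set z3 = False.
From the singleton clause (¬z4), z4 = False.
From the singleton clause (z5), z5 = True.
From the singleton clause (¬z2), z2 = False.
Now (z2) is unsatisfied and unit — conflict.
So z3 must be the other value — set z3 = True.
From the singleton clause (z1), z1 = True.
From the singleton clause (¬z5), z5 = False.
Now (z5) is unsatisfied and unit — conflict.
Either choice for z3 ends in contradiction.
No assignment satisfies every clause.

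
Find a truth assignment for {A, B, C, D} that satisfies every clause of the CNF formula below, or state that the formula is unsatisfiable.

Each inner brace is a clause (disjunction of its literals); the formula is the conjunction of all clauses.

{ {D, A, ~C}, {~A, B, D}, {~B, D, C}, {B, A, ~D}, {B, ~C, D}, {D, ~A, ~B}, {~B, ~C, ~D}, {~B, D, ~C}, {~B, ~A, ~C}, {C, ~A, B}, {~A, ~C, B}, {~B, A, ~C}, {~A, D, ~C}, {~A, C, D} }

A ↦ 0, B ↦ 1, C ↦ 0, D ↦ 1

Branch on D: set D = 1.
Branch on B: set B = 1.
Unit clause (~C) forces C = 0.
No clause remains; A is free.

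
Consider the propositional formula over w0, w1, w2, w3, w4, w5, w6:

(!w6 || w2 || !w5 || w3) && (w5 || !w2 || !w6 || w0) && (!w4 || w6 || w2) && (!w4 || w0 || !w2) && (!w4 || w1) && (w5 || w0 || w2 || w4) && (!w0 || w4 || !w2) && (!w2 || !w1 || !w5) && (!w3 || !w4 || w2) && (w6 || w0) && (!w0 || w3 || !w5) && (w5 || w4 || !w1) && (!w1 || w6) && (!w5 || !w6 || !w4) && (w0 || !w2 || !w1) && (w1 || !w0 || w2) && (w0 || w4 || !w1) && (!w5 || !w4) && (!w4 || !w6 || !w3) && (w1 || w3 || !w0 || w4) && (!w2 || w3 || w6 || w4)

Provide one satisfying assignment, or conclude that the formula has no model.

w0=false; w1=false; w2=true; w3=true; w4=false; w5=true; w6=true

Case w4 = false:
Case w0 = false:
The clause (w6) is unit, so w6 = true.
The clause (!w1) is unit, so w1 = false.
Case w5 = true:
Case w2 = true:
All clauses hold; w3 can take either value.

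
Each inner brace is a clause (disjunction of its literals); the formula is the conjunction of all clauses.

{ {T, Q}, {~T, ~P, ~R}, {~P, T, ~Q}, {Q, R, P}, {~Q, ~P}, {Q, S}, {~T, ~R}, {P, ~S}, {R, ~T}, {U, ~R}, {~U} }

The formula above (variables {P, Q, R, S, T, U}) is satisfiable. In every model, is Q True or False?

Suppose Q = 0.
(T) alone gives T = 1.
(S) alone gives S = 1.
(~R) alone gives R = 0.
That conflicts with the unit clause (R).
So every satisfying assignment has Q = True.

True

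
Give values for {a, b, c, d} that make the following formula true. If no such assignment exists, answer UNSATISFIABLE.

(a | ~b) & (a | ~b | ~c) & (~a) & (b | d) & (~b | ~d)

a=0; b=0; c=0; d=1

The clause (~a) is unit, so a = 0.
The clause (~b) is unit, so b = 0.
The clause (d) is unit, so d = 1.
All clauses hold; c can take either value.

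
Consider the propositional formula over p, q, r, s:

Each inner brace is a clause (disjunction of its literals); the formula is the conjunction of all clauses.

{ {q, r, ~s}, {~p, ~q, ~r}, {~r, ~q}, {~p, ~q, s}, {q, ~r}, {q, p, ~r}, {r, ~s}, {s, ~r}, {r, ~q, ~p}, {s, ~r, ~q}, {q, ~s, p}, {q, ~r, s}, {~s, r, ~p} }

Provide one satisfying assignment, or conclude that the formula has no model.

p=0, q=1, r=0, s=0

Try r = 0.
(~s) alone gives s = 0.
Try p = 0.
Every clause is now satisfied; q is unconstrained.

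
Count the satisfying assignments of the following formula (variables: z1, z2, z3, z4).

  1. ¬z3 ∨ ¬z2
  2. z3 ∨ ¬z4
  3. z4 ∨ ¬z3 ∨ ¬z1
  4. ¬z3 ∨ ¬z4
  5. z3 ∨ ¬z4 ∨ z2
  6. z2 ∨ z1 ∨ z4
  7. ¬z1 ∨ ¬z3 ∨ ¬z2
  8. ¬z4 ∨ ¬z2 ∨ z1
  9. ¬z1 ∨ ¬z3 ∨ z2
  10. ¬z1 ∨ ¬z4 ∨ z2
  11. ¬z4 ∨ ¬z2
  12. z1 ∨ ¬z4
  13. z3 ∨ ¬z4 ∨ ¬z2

There are 2^4 = 16 truth assignments over (z1, z2, z3, z4).
Split on z1. With z1 = True, the clauses containing z1 are satisfied and ¬z1 drops from the rest; 2 of the 2^3 = 8 assignments to the other variables satisfy what remains.
With z1 = False, by the same count on the reduced clause set, 1 assignment works.
(One model: z1=F, z2=T, z3=F, z4=F.)
Total: 2 + 1 = 3.

3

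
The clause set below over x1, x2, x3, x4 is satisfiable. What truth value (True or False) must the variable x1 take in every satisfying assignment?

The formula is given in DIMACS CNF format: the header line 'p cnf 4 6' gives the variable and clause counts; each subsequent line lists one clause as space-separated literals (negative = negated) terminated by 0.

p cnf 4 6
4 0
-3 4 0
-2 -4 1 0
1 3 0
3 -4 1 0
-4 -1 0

Suppose x1 = True.
(x4) alone gives x4 = True.
That conflicts with the unit clause (¬x4).
So every satisfying assignment has x1 = False.

False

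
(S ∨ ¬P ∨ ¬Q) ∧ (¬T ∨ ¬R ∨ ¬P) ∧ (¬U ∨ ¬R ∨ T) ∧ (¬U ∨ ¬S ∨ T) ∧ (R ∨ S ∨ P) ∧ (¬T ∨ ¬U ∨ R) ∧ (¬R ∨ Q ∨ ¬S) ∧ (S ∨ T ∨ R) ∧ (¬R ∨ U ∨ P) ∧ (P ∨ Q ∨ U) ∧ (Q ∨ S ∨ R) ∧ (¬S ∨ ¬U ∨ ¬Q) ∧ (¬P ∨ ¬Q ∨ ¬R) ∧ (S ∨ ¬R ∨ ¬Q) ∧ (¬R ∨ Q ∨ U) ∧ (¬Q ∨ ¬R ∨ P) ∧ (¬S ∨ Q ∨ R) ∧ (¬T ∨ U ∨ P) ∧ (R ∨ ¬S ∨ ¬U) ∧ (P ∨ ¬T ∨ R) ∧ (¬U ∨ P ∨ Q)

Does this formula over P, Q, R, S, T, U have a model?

Case S = True:
Case U = False:
Case R = False:
Unit clause (Q) forces Q = True.
Case T = True:
Unit clause (P) forces P = True.
All clauses are satisfied.
A satisfying assignment: P=True, Q=True, R=False, S=True, T=True, U=False.

Yes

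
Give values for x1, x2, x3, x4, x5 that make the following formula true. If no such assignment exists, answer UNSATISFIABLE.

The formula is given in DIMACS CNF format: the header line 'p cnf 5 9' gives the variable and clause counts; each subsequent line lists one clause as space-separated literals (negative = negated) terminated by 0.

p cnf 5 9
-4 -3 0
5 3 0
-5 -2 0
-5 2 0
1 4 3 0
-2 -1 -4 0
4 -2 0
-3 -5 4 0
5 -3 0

Branch on x4: set x4 = False.
(¬x2) alone gives x2 = False.
(¬x5) alone gives x5 = False.
(x3) alone gives x3 = True.
That conflicts with the unit clause (¬x3).
Undo x4 and try x4 = True.
(¬x3) alone gives x3 = False.
(x5) alone gives x5 = True.
(¬x2) alone gives x2 = False.
That conflicts with the unit clause (x2).
Neither x4 = True nor x4 = False works.

UNSATISFIABLE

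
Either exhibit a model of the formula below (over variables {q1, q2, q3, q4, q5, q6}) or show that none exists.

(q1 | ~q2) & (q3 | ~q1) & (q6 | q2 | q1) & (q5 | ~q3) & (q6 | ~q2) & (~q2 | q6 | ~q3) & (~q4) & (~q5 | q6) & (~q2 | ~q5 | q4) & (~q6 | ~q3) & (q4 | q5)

q1=0,  q2=0,  q3=0,  q4=0,  q5=1,  q6=1

(~q4) alone gives q4 = 0.
(q5) alone gives q5 = 1.
(q6) alone gives q6 = 1.
(~q2) alone gives q2 = 0.
(~q3) alone gives q3 = 0.
(~q1) alone gives q1 = 0.
All clauses are satisfied.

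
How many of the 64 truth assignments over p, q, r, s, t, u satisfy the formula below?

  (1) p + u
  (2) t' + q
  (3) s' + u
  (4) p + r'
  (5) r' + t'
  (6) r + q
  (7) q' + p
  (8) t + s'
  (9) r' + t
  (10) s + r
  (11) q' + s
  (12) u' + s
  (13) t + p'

There are 2^6 = 64 truth assignments over (p, q, r, s, t, u).
Split on p. With p = 1, the clauses containing p are satisfied and p' drops from the rest; 1 of the 2^5 = 32 assignments to the other variables satisfy what remains.
With p = 0, by the same count on the reduced clause set, 0 assignments work.
(One model: p=T, q=T, r=F, s=T, t=T, u=T.)
Total: 1 + 0 = 1.

1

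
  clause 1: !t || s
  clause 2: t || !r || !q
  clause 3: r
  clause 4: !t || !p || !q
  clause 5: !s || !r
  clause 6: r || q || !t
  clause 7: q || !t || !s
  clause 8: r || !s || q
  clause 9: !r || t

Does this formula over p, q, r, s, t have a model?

From the singleton clause (r), r = true.
From the singleton clause (!s), s = false.
From the singleton clause (!t), t = false.
That conflicts with the unit clause (t).
No assignment satisfies every clause.

No, unsatisfiable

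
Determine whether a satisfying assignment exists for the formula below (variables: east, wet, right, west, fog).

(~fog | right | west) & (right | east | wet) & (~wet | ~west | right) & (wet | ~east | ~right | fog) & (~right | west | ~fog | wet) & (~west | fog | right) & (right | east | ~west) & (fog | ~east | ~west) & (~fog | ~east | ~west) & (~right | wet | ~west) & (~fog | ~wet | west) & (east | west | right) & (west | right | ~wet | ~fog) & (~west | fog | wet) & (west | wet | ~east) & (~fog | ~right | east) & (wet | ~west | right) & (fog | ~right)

Satisfiable

Try fog = 0.
Unit clause (~right) forces right = 0.
Unit clause (~west) forces west = 0.
Unit clause (east) forces east = 1.
Unit clause (wet) forces wet = 1.
This assignment satisfies each clause.
A satisfying assignment: east=1; wet=1; right=0; west=0; fog=0.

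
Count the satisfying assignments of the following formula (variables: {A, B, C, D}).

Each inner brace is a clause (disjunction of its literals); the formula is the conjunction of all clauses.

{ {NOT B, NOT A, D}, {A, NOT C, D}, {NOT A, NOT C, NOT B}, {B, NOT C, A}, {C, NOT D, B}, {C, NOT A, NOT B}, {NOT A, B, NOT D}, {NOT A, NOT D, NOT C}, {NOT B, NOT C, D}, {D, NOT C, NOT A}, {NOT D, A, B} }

5

There are 2^4 = 16 truth assignments over (A, B, C, D).
Check each against the 11 clauses (columns in the order A, B, C, D):
  F F F F  ✓ satisfies all
  F F F T  ✗ fails (C OR NOT D OR B)
  F F T F  ✗ fails (A OR NOT C OR D)
  F F T T  ✗ fails (B OR NOT C OR A)
  F T F F  ✓ satisfies all
  F T F T  ✓ satisfies all
  F T T F  ✗ fails (A OR NOT C OR D)
  F T T T  ✓ satisfies all
  T F F F  ✓ satisfies all
  T F F T  ✗ fails (C OR NOT D OR B)
  T F T F  ✗ fails (D OR NOT C OR NOT A)
  T F T T  ✗ fails (NOT A OR B OR NOT D)
  T T F F  ✗ fails (NOT B OR NOT A OR D)
  T T F T  ✗ fails (C OR NOT A OR NOT B)
  T T T F  ✗ fails (NOT B OR NOT A OR D)
  T T T T  ✗ fails (NOT A OR NOT C OR NOT B)
5 of the 16 rows are models.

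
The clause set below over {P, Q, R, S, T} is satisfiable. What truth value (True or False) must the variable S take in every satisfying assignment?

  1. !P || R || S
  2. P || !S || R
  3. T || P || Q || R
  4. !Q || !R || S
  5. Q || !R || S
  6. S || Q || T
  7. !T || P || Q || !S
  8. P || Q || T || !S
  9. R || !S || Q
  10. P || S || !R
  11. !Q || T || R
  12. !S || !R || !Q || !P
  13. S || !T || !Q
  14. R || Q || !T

Suppose S = false.
Suppose P = false.
Unit clause (!R) forces R = false.
Suppose T = true.
Unit clause (!Q) forces Q = false.
That conflicts with the unit clause (Q).
Undo T and try T = false.
Unit clause (Q) forces Q = true.
That conflicts with the unit clause (!Q).
Neither T = true nor T = false works.
Undo P and try P = true.
Unit clause (R) forces R = true.
Unit clause (!Q) forces Q = false.
That conflicts with the unit clause (Q).
Neither P = true nor P = false works.
So every satisfying assignment has S = True.

True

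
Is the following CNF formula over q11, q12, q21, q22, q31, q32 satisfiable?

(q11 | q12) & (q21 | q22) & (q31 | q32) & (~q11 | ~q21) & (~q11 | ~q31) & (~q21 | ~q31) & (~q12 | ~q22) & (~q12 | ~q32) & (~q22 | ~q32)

Suppose q11 = 1.
From the singleton clause (~q21), q21 = 0.
From the singleton clause (q22), q22 = 1.
From the singleton clause (~q31), q31 = 0.
From the singleton clause (q32), q32 = 1.
That conflicts with the unit clause (~q32).
Undo q11 and try q11 = 0.
From the singleton clause (q12), q12 = 1.
From the singleton clause (~q22), q22 = 0.
From the singleton clause (q21), q21 = 1.
From the singleton clause (~q31), q31 = 0.
From the singleton clause (q32), q32 = 1.
That conflicts with the unit clause (~q32).
Both values of q11 lead to a conflict.
No assignment satisfies every clause.

Unsatisfiable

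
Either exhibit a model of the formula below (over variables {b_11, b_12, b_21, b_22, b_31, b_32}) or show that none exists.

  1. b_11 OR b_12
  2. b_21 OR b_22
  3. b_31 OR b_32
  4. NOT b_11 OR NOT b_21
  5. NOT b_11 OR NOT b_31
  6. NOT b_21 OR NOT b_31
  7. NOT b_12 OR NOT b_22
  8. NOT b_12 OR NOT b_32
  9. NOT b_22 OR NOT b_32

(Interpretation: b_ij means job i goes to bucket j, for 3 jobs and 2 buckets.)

Suppose b_11 = true.
From the singleton clause (NOT b_21), b_21 = false.
From the singleton clause (b_22), b_22 = true.
From the singleton clause (NOT b_31), b_31 = false.
From the singleton clause (b_32), b_32 = true.
That conflicts with the unit clause (NOT b_32).
Backtrack on b_11: now try b_11 = false.
From the singleton clause (b_12), b_12 = true.
From the singleton clause (NOT b_22), b_22 = false.
From the singleton clause (b_21), b_21 = true.
From the singleton clause (NOT b_31), b_31 = false.
From the singleton clause (b_32), b_32 = true.
That conflicts with the unit clause (NOT b_32).
Neither b_11 = true nor b_11 = false works.

UNSATISFIABLE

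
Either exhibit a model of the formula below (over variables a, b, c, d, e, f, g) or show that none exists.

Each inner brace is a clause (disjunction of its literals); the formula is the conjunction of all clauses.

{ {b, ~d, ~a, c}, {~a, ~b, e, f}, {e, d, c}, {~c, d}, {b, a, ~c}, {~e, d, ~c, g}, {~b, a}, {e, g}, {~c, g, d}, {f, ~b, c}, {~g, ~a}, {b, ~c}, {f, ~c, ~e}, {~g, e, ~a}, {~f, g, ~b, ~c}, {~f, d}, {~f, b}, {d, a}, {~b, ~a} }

Case c = 0:
Case e = 1:
Case b = 0:
From the singleton clause (~f), f = 0.
Case d = 1:
From the singleton clause (~a), a = 0.
All clauses hold; g can take either value.

a ↦ 0; b ↦ 0; c ↦ 0; d ↦ 1; e ↦ 1; f ↦ 0; g ↦ 1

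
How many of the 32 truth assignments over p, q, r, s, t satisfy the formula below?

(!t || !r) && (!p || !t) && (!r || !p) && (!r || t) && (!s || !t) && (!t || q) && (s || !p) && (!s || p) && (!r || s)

There are 2^5 = 32 truth assignments over (p, q, r, s, t).
Split on r. With r = true, the clauses containing r are satisfied and !r drops from the rest; 0 of the 2^4 = 16 assignments to the other variables satisfy what remains.
With r = false, by the same count on the reduced clause set, 5 assignments work.
Total: 0 + 5 = 5.

5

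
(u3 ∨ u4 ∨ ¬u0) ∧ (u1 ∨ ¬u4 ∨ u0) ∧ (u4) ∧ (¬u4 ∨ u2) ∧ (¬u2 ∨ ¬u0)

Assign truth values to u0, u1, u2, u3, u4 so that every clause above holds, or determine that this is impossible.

u0: False, u1: True, u2: True, u3: True, u4: True

The clause (u4) is unit, so u4 = True.
The clause (u2) is unit, so u2 = True.
The clause (¬u0) is unit, so u0 = False.
The clause (u1) is unit, so u1 = True.
Every clause is now satisfied; u3 is unconstrained.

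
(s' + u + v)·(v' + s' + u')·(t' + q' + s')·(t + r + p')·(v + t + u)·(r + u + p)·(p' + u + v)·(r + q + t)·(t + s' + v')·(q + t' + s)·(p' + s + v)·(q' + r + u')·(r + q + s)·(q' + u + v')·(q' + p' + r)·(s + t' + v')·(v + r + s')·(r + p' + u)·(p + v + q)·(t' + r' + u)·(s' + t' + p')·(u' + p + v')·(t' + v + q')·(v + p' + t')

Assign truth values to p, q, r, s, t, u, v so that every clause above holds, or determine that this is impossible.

p ↦ 0; q ↦ 1; r ↦ 1; s ↦ 0; t ↦ 0; u ↦ 1; v ↦ 0

Case s = 0:
Case q = 1:
Case p = 0:
Case r = 1:
Case u = 1:
(v') alone gives v = 0.
(t') alone gives t = 0.
This assignment satisfies each clause.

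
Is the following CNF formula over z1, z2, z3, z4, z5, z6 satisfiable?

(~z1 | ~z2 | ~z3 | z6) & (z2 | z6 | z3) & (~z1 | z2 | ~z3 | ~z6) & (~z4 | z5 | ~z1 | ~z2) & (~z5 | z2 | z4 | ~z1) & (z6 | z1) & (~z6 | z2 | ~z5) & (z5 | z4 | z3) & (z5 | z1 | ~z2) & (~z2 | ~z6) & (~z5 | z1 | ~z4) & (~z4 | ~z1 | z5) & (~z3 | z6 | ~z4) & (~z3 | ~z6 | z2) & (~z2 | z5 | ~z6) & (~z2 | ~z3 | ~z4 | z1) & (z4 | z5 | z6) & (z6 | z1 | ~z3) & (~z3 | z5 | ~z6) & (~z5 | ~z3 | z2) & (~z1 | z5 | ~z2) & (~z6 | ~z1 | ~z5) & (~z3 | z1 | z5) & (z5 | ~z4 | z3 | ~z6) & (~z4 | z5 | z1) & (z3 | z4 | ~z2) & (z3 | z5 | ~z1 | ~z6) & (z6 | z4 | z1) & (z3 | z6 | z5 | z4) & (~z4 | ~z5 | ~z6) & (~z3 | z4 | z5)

Yes

Case z6 = 0:
From the singleton clause (z1), z1 = 1.
Case z2 = 1:
From the singleton clause (~z3), z3 = 0.
From the singleton clause (z5), z5 = 1.
From the singleton clause (z4), z4 = 1.
This assignment satisfies each clause.
A satisfying assignment: z1=1,  z2=1,  z3=0,  z4=1,  z5=1,  z6=0.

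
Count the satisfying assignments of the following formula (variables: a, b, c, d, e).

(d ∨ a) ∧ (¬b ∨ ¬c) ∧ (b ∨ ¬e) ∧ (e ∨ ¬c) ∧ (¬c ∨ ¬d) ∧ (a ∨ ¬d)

6

There are 2^5 = 32 truth assignments over (a, b, c, d, e).
Split on e. With e = True, the clauses containing e are satisfied and ¬e drops from the rest; 2 of the 2^4 = 16 assignments to the other variables satisfy what remains.
With e = False, by the same count on the reduced clause set, 4 assignments work.
(One model: a=T, b=F, c=F, d=F, e=F.)
Total: 2 + 4 = 6.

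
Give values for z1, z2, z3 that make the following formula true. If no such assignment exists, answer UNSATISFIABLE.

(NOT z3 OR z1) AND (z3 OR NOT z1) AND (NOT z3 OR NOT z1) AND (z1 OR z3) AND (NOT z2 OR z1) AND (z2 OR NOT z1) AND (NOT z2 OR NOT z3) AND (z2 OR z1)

Branch on z3: set z3 = false.
Unit clause (NOT z1) forces z1 = false.
But (z1) is also a unit clause — contradiction.
Backtrack on z3: now try z3 = true.
Unit clause (z1) forces z1 = true.
But (NOT z1) is also a unit clause — contradiction.
Both values of z3 lead to a conflict.

UNSATISFIABLE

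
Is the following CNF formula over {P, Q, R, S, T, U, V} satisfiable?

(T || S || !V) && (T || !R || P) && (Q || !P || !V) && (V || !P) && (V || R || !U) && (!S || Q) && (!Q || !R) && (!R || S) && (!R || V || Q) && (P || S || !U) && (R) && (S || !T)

(R) alone gives R = true.
(!Q) alone gives Q = false.
(!S) alone gives S = false.
Now (S) is unsatisfied and unit — conflict.
No assignment satisfies every clause.

No, unsatisfiable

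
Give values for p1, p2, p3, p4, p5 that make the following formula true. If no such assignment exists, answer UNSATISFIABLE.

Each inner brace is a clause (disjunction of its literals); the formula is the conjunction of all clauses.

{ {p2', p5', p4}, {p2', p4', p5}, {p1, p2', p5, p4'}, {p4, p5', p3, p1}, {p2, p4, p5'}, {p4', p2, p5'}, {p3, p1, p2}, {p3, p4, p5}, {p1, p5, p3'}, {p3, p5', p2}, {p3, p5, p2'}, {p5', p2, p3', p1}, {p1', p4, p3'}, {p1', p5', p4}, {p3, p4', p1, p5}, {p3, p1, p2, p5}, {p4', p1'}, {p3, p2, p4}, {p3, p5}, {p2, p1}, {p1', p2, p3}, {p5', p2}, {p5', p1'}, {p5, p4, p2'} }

Suppose p4 = 1.
The clause (p1') is unit, so p1 = 0.
The clause (p2) is unit, so p2 = 1.
The clause (p5) is unit, so p5 = 1.
Every clause is now satisfied; p3 is unconstrained.

p1 ↦ 0; p2 ↦ 1; p3 ↦ 0; p4 ↦ 1; p5 ↦ 1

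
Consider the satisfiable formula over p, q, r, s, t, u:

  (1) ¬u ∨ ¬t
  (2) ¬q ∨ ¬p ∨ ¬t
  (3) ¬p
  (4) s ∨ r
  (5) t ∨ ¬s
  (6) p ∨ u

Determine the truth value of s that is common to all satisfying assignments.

False

Suppose s = True.
From the singleton clause (¬p), p = False.
From the singleton clause (t), t = True.
From the singleton clause (¬u), u = False.
But (u) is also a unit clause — contradiction.
So every satisfying assignment has s = False.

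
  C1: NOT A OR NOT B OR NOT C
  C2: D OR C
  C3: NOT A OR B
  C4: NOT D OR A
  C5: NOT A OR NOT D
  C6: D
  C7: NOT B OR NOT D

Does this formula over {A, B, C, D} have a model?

From the singleton clause (D), D = true.
From the singleton clause (A), A = true.
That conflicts with the unit clause (NOT A).
No assignment satisfies every clause.

No, unsatisfiable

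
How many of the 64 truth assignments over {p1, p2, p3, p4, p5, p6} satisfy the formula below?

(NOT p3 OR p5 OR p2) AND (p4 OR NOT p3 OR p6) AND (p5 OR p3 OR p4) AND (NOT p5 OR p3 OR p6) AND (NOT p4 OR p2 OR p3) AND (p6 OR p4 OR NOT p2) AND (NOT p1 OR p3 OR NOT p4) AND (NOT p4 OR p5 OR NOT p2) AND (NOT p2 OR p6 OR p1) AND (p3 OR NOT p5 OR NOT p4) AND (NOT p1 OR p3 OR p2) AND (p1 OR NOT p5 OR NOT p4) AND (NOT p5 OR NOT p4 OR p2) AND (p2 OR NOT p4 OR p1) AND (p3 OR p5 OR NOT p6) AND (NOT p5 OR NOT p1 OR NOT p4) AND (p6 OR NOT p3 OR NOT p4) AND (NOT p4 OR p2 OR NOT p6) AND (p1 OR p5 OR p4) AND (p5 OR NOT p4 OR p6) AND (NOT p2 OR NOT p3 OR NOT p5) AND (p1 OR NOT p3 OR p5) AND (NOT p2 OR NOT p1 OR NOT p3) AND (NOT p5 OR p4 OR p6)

5

There are 2^6 = 64 truth assignments over (p1, p2, p3, p4, p5, p6).
Split on p6. With p6 = true, the clauses containing p6 are satisfied and NOT p6 drops from the rest; 5 of the 2^5 = 32 assignments to the other variables satisfy what remains.
With p6 = false, by the same count on the reduced clause set, 0 assignments work.
Total: 5 + 0 = 5.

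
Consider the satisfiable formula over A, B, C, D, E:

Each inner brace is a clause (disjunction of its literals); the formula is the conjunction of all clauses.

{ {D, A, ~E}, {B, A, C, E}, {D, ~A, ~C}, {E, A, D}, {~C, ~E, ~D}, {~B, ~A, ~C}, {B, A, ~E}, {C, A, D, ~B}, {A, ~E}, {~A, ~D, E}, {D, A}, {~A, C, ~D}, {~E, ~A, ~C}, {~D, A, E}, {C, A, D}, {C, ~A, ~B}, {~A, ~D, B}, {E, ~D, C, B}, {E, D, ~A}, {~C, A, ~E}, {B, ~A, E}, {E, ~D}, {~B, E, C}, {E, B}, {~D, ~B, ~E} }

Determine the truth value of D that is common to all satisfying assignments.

False

Suppose D = 1.
Unit clause (E) forces E = 1.
Unit clause (~C) forces C = 0.
Unit clause (A) forces A = 1.
That conflicts with the unit clause (~A).
So every satisfying assignment has D = False.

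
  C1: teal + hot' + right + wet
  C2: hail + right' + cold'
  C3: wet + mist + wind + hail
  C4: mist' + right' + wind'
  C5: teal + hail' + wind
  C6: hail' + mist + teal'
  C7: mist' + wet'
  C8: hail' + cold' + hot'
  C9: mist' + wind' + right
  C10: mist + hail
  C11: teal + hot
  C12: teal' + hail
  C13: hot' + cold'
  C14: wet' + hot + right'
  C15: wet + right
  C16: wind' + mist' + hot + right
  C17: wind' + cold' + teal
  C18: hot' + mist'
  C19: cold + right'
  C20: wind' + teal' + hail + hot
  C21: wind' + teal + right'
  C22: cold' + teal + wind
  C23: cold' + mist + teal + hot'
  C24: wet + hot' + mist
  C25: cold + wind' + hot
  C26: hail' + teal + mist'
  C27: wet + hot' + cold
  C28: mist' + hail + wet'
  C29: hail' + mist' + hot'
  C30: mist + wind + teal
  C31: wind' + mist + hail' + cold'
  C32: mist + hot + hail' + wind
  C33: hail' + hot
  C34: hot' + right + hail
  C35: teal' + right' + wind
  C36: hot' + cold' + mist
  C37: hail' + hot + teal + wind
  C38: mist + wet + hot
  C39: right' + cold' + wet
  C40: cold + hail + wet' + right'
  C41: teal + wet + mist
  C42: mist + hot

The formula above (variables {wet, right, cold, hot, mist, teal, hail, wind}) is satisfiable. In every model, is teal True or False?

Suppose teal = 1.
The clause (hail) is unit, so hail = 1.
The clause (mist) is unit, so mist = 1.
The clause (wet') is unit, so wet = 0.
The clause (right) is unit, so right = 1.
The clause (wind') is unit, so wind = 0.
That conflicts with the unit clause (wind).
So every satisfying assignment has teal = False.

False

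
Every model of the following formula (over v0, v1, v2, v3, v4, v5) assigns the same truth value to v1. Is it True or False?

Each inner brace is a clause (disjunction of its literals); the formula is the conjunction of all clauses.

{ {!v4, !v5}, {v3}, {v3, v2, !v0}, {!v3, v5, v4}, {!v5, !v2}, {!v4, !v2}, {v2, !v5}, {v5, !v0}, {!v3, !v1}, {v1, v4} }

Suppose v1 = true.
From the singleton clause (v3), v3 = true.
But (!v3) is also a unit clause — contradiction.
So every satisfying assignment has v1 = False.

False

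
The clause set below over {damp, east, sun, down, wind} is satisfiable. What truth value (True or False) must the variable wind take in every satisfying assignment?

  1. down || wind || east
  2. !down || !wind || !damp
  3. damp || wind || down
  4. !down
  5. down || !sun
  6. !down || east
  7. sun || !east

True

Suppose wind = false.
Unit clause (!down) forces down = false.
Unit clause (east) forces east = true.
Unit clause (damp) forces damp = true.
Unit clause (!sun) forces sun = false.
But (sun) is also a unit clause — contradiction.
So every satisfying assignment has wind = True.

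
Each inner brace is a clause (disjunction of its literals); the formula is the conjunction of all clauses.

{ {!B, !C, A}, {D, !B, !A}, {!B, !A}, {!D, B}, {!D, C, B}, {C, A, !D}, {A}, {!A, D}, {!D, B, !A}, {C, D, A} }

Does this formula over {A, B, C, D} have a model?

The clause (A) is unit, so A = true.
The clause (!B) is unit, so B = false.
The clause (!D) is unit, so D = false.
But (D) is also a unit clause — contradiction.
No assignment satisfies every clause.

Unsatisfiable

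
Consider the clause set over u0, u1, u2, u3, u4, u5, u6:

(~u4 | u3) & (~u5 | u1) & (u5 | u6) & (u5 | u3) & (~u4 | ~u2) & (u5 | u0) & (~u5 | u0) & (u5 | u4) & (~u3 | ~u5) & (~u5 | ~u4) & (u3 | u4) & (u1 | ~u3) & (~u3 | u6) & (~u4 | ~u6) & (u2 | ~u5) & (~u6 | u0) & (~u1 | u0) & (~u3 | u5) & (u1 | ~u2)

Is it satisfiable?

Unsatisfiable

Try u4 = 0.
From the singleton clause (u5), u5 = 1.
From the singleton clause (u1), u1 = 1.
From the singleton clause (u0), u0 = 1.
From the singleton clause (~u3), u3 = 0.
That conflicts with the unit clause (u3).
Backtrack on u4: now try u4 = 1.
From the singleton clause (u3), u3 = 1.
From the singleton clause (~u2), u2 = 0.
From the singleton clause (~u5), u5 = 0.
That conflicts with the unit clause (u5).
Both values of u4 lead to a conflict.
No assignment satisfies every clause.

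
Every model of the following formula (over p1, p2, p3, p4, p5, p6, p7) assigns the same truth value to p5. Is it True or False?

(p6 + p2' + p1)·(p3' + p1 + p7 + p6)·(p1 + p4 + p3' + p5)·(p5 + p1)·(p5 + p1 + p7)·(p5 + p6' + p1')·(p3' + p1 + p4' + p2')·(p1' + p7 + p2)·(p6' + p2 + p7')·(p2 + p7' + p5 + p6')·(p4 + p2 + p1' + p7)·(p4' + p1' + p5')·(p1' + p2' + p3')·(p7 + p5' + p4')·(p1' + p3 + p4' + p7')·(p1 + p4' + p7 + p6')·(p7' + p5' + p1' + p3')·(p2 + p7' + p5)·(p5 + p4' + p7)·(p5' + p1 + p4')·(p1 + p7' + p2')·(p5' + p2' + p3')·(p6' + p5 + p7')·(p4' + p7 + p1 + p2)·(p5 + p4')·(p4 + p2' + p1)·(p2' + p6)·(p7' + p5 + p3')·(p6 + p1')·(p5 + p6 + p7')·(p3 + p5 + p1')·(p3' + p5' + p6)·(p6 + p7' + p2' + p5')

Suppose p5 = 0.
The clause (p1) is unit, so p1 = 1.
The clause (p6') is unit, so p6 = 0.
Now (p6) is unsatisfied and unit — conflict.
So every satisfying assignment has p5 = True.

True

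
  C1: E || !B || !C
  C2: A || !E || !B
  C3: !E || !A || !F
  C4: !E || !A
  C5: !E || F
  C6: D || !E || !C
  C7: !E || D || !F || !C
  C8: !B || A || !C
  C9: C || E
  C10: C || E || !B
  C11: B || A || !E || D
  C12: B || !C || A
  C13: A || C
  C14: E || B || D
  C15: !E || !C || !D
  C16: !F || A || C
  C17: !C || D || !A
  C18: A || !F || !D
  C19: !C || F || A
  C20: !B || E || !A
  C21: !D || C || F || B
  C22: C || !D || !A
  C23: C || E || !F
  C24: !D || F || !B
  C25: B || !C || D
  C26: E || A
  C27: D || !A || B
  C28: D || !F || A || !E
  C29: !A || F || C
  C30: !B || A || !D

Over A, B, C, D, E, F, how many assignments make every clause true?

2

There are 2^6 = 64 truth assignments over (A, B, C, D, E, F).
Split on C. With C = true, the clauses containing C are satisfied and !C drops from the rest; 2 of the 2^5 = 32 assignments to the other variables satisfy what remains.
With C = false, by the same count on the reduced clause set, 0 assignments work.
Total: 2 + 0 = 2.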